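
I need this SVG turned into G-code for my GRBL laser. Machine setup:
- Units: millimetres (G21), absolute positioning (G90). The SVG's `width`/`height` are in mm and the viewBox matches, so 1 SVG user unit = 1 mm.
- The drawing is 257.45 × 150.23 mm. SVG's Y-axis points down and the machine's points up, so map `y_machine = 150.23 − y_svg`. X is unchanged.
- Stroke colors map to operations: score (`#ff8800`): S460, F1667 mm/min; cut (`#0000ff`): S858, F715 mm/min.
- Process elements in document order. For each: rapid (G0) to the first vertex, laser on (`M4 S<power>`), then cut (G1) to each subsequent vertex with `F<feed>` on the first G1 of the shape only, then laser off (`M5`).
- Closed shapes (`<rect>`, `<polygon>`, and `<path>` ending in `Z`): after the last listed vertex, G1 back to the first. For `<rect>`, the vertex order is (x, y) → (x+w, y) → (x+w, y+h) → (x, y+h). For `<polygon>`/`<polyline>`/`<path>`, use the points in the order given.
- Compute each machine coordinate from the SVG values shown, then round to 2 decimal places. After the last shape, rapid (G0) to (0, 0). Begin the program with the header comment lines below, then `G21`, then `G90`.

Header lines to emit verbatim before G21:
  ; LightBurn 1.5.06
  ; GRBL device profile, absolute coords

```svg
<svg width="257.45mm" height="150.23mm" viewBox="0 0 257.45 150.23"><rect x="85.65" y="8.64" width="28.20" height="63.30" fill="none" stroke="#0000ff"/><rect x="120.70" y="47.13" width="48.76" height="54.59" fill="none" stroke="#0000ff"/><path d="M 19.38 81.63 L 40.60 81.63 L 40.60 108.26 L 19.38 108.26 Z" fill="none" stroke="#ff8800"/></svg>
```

1 u = 1 mm; y_m = 150.23 − y.

[1] `<rect>` rectangle, #0000ff→cut S858 F715: (85.65,141.59) → (113.85,141.59) → (113.85,78.29) → (85.65,78.29) → (85.65,141.59) (closed)

[2] `<rect>` rectangle, #0000ff→cut S858 F715: (120.70,103.10) → (169.46,103.10) → (169.46,48.51) → (120.70,48.51) → (120.70,103.10) (closed)

[3] `<path>` rectangle, #ff8800→score S460 F1667: (19.38,68.60) → (40.60,68.60) → (40.60,41.97) → (19.38,41.97) → (19.38,68.60) (closed)

; LightBurn 1.5.06
; GRBL device profile, absolute coords
G21
G90
G0 X85.65 Y141.59
M4 S858
G1 X113.85 Y141.59 F715
G1 X113.85 Y78.29
G1 X85.65 Y78.29
G1 X85.65 Y141.59
M5
G0 X120.70 Y103.10
M4 S858
G1 X169.46 Y103.10 F715
G1 X169.46 Y48.51
G1 X120.70 Y48.51
G1 X120.70 Y103.10
M5
G0 X19.38 Y68.60
M4 S460
G1 X40.60 Y68.60 F1667
G1 X40.60 Y41.97
G1 X19.38 Y41.97
G1 X19.38 Y68.60
M5
G0 X0.00 Y0.00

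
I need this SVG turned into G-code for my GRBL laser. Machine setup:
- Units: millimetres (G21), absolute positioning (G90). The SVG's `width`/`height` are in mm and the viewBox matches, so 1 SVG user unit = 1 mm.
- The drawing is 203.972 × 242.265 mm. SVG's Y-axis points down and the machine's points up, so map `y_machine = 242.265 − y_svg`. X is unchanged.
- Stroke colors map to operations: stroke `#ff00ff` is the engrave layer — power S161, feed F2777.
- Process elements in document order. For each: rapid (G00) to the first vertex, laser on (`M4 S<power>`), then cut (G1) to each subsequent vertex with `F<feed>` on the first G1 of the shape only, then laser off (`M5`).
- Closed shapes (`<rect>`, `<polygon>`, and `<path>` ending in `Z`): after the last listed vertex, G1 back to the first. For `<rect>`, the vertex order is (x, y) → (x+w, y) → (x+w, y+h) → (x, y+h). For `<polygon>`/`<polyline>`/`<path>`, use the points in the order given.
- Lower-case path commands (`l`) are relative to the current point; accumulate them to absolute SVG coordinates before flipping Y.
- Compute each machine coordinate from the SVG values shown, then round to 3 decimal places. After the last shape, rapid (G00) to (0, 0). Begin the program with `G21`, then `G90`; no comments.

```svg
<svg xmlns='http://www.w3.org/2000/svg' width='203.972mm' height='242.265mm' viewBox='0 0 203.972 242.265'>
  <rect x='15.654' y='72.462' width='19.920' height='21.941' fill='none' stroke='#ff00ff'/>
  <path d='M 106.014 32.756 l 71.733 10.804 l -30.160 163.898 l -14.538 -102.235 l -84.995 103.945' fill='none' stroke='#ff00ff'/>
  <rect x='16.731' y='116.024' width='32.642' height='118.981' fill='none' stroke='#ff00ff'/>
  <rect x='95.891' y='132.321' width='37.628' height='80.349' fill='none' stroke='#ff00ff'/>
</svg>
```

G21
G90
G00 X15.654 Y169.803
M4 S161
G1 X35.574 Y169.803 F2777
G1 X35.574 Y147.862
G1 X15.654 Y147.862
G1 X15.654 Y169.803
M5
G00 X106.014 Y209.509
M4 S161
G1 X177.747 Y198.705 F2777
G1 X147.587 Y34.807
G1 X133.049 Y137.042
G1 X48.054 Y33.097
M5
G00 X16.731 Y126.241
M4 S161
G1 X49.373 Y126.241 F2777
G1 X49.373 Y7.260
G1 X16.731 Y7.260
G1 X16.731 Y126.241
M5
G00 X95.891 Y109.944
M4 S161
G1 X133.519 Y109.944 F2777
G1 X133.519 Y29.595
G1 X95.891 Y29.595
G1 X95.891 Y109.944
M5
G00 X0.000 Y0.000

Since the viewBox matches the mm dimensions, user units are millimetres directly. The only transform is the Y-flip y_m = 242.265 − y_svg.

Shape 1 is a rectangle drawn with `<rect>`. Its stroke #ff00ff means engrave at S161, F2777. After flipping Y the toolpath is (15.654,169.803) → (35.574,169.803) → (35.574,147.862) → (15.654,147.862) → (15.654,169.803), returning to the start.

Shape 2 is a open polyline drawn with `<path>`. Its stroke #ff00ff means engrave at S161, F2777. After flipping Y the toolpath is (106.014,209.509) → (177.747,198.705) → (147.587,34.807) → (133.049,137.042) → (48.054,33.097).

Shape 3 is a rectangle drawn with `<rect>`. Its stroke #ff00ff means engrave at S161, F2777. After flipping Y the toolpath is (16.731,126.241) → (49.373,126.241) → (49.373,7.260) → (16.731,7.260) → (16.731,126.241), returning to the start.

Shape 4 is a rectangle drawn with `<rect>`. Its stroke #ff00ff means engrave at S161, F2777. After flipping Y the toolpath is (95.891,109.944) → (133.519,109.944) → (133.519,29.595) → (95.891,29.595) → (95.891,109.944), returning to the start.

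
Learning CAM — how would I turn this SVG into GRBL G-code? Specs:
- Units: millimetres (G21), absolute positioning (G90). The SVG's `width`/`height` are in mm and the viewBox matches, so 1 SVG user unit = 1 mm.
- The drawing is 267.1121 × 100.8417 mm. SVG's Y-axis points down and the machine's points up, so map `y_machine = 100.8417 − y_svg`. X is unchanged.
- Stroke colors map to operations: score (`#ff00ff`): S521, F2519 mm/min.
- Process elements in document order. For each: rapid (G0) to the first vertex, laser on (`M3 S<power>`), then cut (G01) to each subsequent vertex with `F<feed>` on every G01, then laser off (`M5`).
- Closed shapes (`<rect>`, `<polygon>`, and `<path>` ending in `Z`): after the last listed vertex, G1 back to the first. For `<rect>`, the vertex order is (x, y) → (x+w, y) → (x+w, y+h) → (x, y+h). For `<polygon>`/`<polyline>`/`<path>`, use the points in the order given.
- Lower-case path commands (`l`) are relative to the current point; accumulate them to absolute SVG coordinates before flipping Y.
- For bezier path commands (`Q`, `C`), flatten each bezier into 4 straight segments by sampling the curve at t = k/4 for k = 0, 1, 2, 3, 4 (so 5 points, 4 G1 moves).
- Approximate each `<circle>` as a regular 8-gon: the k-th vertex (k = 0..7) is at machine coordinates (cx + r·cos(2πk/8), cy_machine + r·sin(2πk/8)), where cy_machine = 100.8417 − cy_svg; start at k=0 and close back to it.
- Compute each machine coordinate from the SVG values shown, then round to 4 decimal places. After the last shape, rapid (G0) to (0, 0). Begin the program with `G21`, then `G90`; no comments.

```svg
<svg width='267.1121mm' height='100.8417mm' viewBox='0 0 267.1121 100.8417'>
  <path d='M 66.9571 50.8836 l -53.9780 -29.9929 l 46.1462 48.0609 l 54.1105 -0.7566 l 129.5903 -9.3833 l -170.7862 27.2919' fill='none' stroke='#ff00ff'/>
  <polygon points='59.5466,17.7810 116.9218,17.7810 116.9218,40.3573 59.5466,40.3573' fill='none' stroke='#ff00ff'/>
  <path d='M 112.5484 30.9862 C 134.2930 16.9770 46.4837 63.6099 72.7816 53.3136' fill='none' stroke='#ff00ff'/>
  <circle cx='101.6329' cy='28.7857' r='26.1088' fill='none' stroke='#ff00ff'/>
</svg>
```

viewBox `0 0 267.1121 100.8417` with mm width/height → 1 unit = 1 mm. Flip: y_m = 100.8417 − y_svg.

**Shape 1** — `<path>` open polyline, stroke `#ff00ff` → score (S521, F2519). Machine vertices: (66.9571,49.9581) → (12.9791,79.9510) → (59.1253,31.8901) → (113.2358,32.6467) → (242.8261,42.0300) → (72.0399,14.7381). Open path.

**Shape 2** — `<polygon>` rectangle, stroke `#ff00ff` → score (S521, F2519). Machine vertices: (59.5466,83.0607) → (116.9218,83.0607) → (116.9218,60.4844) → (59.5466,60.4844) → (59.5466,83.0607). Closed: final G1 returns to the first vertex.

**Shape 3** — `<path>` cubic bezier, stroke `#ff00ff` → score (S521, F2519). Control points (SVG): P0=(112.5484,30.9862), P1=(134.2930,16.9770), P2=(46.4837,63.6099), P3=(72.7816,53.3136); sampled at t=k/4. Machine vertices: (112.5484,69.8555) → (111.8102,70.8291) → (90.9575,60.0841) → (70.9586,48.6430) → (72.7816,47.5281). Open path.

**Shape 4** — `<circle>` circle, stroke `#ff00ff` → score (S521, F2519). Machine vertices: (127.7417,72.0560) → (120.0946,90.5177) → (101.6329,98.1648) → (83.1712,90.5177) → (75.5241,72.0560) → (83.1712,53.5943) → (101.6329,45.9472) → (120.0946,53.5943) → (127.7417,72.0560). Closed: final G1 returns to the first vertex.

G21
G90
G0 X66.9571 Y49.9581
M3 S521
G01 X12.9791 Y79.9510 F2519
G01 X59.1253 Y31.8901 F2519
G01 X113.2358 Y32.6467 F2519
G01 X242.8261 Y42.0300 F2519
G01 X72.0399 Y14.7381 F2519
M5
G0 X59.5466 Y83.0607
M3 S521
G01 X116.9218 Y83.0607 F2519
G01 X116.9218 Y60.4844 F2519
G01 X59.5466 Y60.4844 F2519
G01 X59.5466 Y83.0607 F2519
M5
G0 X112.5484 Y69.8555
M3 S521
G01 X111.8102 Y70.8291 F2519
G01 X90.9575 Y60.0841 F2519
G01 X70.9586 Y48.6430 F2519
G01 X72.7816 Y47.5281 F2519
M5
G0 X127.7417 Y72.0560
M3 S521
G01 X120.0946 Y90.5177 F2519
G01 X101.6329 Y98.1648 F2519
G01 X83.1712 Y90.5177 F2519
G01 X75.5241 Y72.0560 F2519
G01 X83.1712 Y53.5943 F2519
G01 X101.6329 Y45.9472 F2519
G01 X120.0946 Y53.5943 F2519
G01 X127.7417 Y72.0560 F2519
M5
G0 X0.0000 Y0.0000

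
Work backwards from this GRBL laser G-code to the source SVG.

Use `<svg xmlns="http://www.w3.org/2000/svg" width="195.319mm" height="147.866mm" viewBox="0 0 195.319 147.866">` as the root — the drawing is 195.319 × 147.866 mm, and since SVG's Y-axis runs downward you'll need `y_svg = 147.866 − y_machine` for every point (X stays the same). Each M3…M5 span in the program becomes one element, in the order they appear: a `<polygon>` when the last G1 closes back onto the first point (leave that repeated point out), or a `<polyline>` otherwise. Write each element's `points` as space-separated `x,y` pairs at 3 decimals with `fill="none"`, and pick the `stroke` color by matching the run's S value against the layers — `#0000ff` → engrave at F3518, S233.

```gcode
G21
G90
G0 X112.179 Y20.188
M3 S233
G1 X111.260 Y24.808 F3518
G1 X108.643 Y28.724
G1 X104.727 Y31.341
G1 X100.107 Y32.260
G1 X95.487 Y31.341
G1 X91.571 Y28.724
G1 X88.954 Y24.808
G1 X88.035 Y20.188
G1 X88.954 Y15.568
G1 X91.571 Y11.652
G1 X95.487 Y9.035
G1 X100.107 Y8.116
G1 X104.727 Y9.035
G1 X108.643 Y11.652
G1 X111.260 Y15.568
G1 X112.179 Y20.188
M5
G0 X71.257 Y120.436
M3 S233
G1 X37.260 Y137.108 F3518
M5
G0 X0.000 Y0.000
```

y_svg = 147.866 − y_m. Every run uses S233, so all elements get stroke `#0000ff` (engrave).

[1] closed run; points: 112.179,127.678 111.260,123.058 108.643,119.142 104.727,116.525 100.107,115.606 95.487,116.525 91.571,119.142 88.954,123.058 88.035,127.678 88.954,132.298 91.571,136.214 95.487,138.831 100.107,139.750 104.727,138.831 108.643,136.214 111.260,132.298

[2] open run; points: 71.257,27.430 37.260,10.758

<svg xmlns="http://www.w3.org/2000/svg" width="195.319mm" height="147.866mm" viewBox="0 0 195.319 147.866">
  <polygon points="112.179,127.678 111.260,123.058 108.643,119.142 104.727,116.525 100.107,115.606 95.487,116.525 91.571,119.142 88.954,123.058 88.035,127.678 88.954,132.298 91.571,136.214 95.487,138.831 100.107,139.750 104.727,138.831 108.643,136.214 111.260,132.298" fill="none" stroke="#0000ff"/>
  <polyline points="71.257,27.430 37.260,10.758" fill="none" stroke="#0000ff"/>
</svg>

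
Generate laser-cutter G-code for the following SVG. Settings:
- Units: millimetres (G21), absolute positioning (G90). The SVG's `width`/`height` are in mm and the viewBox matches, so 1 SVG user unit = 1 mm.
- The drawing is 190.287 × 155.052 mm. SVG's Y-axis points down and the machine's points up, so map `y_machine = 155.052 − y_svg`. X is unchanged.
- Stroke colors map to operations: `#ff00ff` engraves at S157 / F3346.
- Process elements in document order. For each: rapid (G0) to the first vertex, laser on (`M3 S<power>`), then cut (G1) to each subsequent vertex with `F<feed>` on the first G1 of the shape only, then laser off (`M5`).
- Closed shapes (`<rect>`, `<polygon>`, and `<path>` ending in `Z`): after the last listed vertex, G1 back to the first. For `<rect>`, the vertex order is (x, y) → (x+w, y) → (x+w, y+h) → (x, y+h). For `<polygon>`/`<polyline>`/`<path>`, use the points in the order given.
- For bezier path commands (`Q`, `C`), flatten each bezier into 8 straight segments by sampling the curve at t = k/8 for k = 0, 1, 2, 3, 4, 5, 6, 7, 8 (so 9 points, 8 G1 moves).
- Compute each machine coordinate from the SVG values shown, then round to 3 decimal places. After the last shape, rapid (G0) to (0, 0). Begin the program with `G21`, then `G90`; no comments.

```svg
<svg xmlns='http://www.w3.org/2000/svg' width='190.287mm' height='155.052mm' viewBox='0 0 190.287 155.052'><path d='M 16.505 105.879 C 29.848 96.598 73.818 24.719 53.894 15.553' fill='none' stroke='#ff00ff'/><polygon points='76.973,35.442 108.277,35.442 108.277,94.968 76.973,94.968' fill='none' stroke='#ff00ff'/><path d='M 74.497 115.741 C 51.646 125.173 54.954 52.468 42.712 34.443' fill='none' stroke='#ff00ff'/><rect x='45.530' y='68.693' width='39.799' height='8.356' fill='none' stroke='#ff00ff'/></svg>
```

G21
G90
G0 X16.505 Y49.173
M3 S157
G1 X22.760 Y55.343 F3346
G1 X30.778 Y65.913
G1 X39.452 Y79.414
G1 X47.675 Y94.379
G1 X54.338 Y109.338
G1 X58.334 Y122.824
G1 X58.555 Y133.367
G1 X53.894 Y139.499
M5
G0 X76.973 Y119.610
M3 S157
G1 X108.277 Y119.610 F3346
G1 X108.277 Y60.084
G1 X76.973 Y60.084
G1 X76.973 Y119.610
M5
G0 X74.497 Y39.311
M3 S157
G1 X67.073 Y39.357 F3346
G1 X61.612 Y45.500
G1 X57.626 Y56.137
G1 X54.626 Y69.664
G1 X52.124 Y84.478
G1 X49.630 Y98.976
G1 X46.655 Y111.554
G1 X42.712 Y120.609
M5
G0 X45.530 Y86.359
M3 S157
G1 X85.329 Y86.359 F3346
G1 X85.329 Y78.003
G1 X45.530 Y78.003
G1 X45.530 Y86.359
M5
G0 X0.000 Y0.000

viewBox `0 0 190.287 155.052` with mm width/height → 1 unit = 1 mm. Flip: y_m = 155.052 − y_svg.

**Shape 1** — `<path>` cubic bezier, stroke `#ff00ff` → engrave (S157, F3346). Control points (SVG): P0=(16.505,105.879), P1=(29.848,96.598), P2=(73.818,24.719), P3=(53.894,15.553); sampled at t=k/8. Machine vertices: (16.505,49.173) → (22.760,55.343) → (30.778,65.913) → (39.452,79.414) → (47.675,94.379) → (54.338,109.338) → (58.334,122.824) → (58.555,133.367) → (53.894,139.499). Open path.

**Shape 2** — `<polygon>` rectangle, stroke `#ff00ff` → engrave (S157, F3346). Machine vertices: (76.973,119.610) → (108.277,119.610) → (108.277,60.084) → (76.973,60.084) → (76.973,119.610). Closed: final G1 returns to the first vertex.

**Shape 3** — `<path>` cubic bezier, stroke `#ff00ff` → engrave (S157, F3346). Control points (SVG): P0=(74.497,115.741), P1=(51.646,125.173), P2=(54.954,52.468), P3=(42.712,34.443); sampled at t=k/8. Machine vertices: (74.497,39.311) → (67.073,39.357) → (61.612,45.500) → (57.626,56.137) → (54.626,69.664) → (52.124,84.478) → (49.630,98.976) → (46.655,111.554) → (42.712,120.609). Open path.

**Shape 4** — `<rect>` rectangle, stroke `#ff00ff` → engrave (S157, F3346). Machine vertices: (45.530,86.359) → (85.329,86.359) → (85.329,78.003) → (45.530,78.003) → (45.530,86.359). Closed: final G1 returns to the first vertex.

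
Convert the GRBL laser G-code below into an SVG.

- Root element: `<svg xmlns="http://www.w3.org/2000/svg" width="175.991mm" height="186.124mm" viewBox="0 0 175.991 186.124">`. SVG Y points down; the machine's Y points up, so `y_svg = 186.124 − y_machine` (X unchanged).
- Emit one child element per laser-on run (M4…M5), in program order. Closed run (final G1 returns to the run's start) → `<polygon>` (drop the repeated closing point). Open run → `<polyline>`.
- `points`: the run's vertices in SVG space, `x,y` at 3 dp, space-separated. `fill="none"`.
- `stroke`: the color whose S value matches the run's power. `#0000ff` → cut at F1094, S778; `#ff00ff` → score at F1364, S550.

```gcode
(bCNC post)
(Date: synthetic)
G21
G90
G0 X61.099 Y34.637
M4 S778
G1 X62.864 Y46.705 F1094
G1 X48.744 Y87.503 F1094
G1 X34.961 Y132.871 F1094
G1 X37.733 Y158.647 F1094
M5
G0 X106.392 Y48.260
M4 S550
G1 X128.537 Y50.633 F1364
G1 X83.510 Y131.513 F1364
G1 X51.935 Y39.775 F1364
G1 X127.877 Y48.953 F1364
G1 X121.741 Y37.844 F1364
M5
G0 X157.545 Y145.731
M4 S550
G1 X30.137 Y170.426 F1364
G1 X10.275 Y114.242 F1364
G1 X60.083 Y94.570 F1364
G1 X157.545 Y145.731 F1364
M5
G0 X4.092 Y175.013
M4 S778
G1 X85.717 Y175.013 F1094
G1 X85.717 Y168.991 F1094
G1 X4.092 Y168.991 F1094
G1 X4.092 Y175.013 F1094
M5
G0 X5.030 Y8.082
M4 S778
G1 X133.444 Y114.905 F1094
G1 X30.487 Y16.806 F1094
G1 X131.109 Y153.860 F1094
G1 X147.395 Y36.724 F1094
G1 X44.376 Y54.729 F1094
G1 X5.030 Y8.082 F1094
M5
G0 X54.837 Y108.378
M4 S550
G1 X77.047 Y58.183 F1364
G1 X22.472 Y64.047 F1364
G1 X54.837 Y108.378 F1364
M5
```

Each laser-on run becomes one SVG element. Flip Y back into SVG space with y_svg = 186.124 − y_machine.

Run 1: S778 ⇒ cut layer `#0000ff`. The run is open, so emit a `<polyline>` with points (Y-flipped): 61.099,151.487 62.864,139.419 48.744,98.621 34.961,53.253 37.733,27.477.

Run 2: the run's S550 means `#ff00ff` (score). The run is open, so emit a `<polyline>` with points (Y-flipped): 106.392,137.864 128.537,135.491 83.510,54.611 51.935,146.349 127.877,137.171 121.741,148.280.

Run 3: S550 ⇒ score layer `#ff00ff`. The run returns to its start, so emit a `<polygon>` with points (Y-flipped): 157.545,40.393 30.137,15.698 10.275,71.882 60.083,91.554.

Run 4: the run's S778 means `#0000ff` (cut). The run returns to its start, so emit a `<polygon>` with points (Y-flipped): 4.092,11.111 85.717,11.111 85.717,17.133 4.092,17.133.

Run 5: the run's S778 means `#0000ff` (cut). The run returns to its start, so emit a `<polygon>` with points (Y-flipped): 5.030,178.042 133.444,71.219 30.487,169.318 131.109,32.264 147.395,149.400 44.376,131.395.

Run 6: the run's S550 means `#ff00ff` (score). The run returns to its start, so emit a `<polygon>` with points (Y-flipped): 54.837,77.746 77.047,127.941 22.472,122.077.

<svg xmlns="http://www.w3.org/2000/svg" width="175.991mm" height="186.124mm" viewBox="0 0 175.991 186.124">
  <polyline points="61.099,151.487 62.864,139.419 48.744,98.621 34.961,53.253 37.733,27.477" fill="none" stroke="#0000ff"/>
  <polyline points="106.392,137.864 128.537,135.491 83.510,54.611 51.935,146.349 127.877,137.171 121.741,148.280" fill="none" stroke="#ff00ff"/>
  <polygon points="157.545,40.393 30.137,15.698 10.275,71.882 60.083,91.554" fill="none" stroke="#ff00ff"/>
  <polygon points="4.092,11.111 85.717,11.111 85.717,17.133 4.092,17.133" fill="none" stroke="#0000ff"/>
  <polygon points="5.030,178.042 133.444,71.219 30.487,169.318 131.109,32.264 147.395,149.400 44.376,131.395" fill="none" stroke="#0000ff"/>
  <polygon points="54.837,77.746 77.047,127.941 22.472,122.077" fill="none" stroke="#ff00ff"/>
</svg>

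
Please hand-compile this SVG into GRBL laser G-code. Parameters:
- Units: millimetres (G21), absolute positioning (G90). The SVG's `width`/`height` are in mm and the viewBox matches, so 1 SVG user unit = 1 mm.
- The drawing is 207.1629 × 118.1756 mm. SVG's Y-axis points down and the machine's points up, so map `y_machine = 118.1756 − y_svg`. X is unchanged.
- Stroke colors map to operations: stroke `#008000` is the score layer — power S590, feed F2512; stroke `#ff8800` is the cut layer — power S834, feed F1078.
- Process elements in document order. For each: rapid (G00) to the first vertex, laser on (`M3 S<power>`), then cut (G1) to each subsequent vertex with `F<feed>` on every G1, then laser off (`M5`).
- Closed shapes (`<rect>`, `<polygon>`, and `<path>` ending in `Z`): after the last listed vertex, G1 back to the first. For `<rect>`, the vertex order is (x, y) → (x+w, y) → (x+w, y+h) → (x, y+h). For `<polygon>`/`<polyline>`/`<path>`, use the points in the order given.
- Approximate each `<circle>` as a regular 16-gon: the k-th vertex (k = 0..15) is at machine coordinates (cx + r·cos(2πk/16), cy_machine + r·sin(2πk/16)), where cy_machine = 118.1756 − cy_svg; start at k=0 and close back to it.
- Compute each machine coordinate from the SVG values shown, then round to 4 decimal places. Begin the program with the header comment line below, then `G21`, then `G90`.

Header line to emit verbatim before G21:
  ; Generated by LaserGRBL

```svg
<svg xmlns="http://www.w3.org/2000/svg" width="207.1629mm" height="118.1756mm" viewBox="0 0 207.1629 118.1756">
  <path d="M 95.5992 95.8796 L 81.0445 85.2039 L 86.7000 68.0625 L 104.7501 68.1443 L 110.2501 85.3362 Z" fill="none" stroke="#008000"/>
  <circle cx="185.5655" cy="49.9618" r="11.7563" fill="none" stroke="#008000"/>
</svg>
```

; Generated by LaserGRBL
G21
G90
G00 X95.5992 Y22.2960
M3 S590
G1 X81.0445 Y32.9717 F2512
G1 X86.7000 Y50.1131 F2512
G1 X104.7501 Y50.0313 F2512
G1 X110.2501 Y32.8394 F2512
G1 X95.5992 Y22.2960 F2512
M5
G00 X197.3218 Y68.2138
M3 S590
G1 X196.4269 Y72.7127 F2512
G1 X193.8785 Y76.5268 F2512
G1 X190.0644 Y79.0752 F2512
G1 X185.5655 Y79.9701 F2512
G1 X181.0666 Y79.0752 F2512
G1 X177.2525 Y76.5268 F2512
G1 X174.7041 Y72.7127 F2512
G1 X173.8092 Y68.2138 F2512
G1 X174.7041 Y63.7149 F2512
G1 X177.2525 Y59.9008 F2512
G1 X181.0666 Y57.3524 F2512
G1 X185.5655 Y56.4575 F2512
G1 X190.0644 Y57.3524 F2512
G1 X193.8785 Y59.9008 F2512
G1 X196.4269 Y63.7149 F2512
G1 X197.3218 Y68.2138 F2512
M5

Since the viewBox matches the mm dimensions, user units are millimetres directly. The only transform is the Y-flip y_m = 118.1756 − y_svg.

Shape 1 is a regular polygon drawn with `<path>`. Its stroke #008000 means score at S590, F2512. After flipping Y the toolpath is (95.5992,22.2960) → (81.0445,32.9717) → (86.7000,50.1131) → (104.7501,50.0313) → (110.2501,32.8394) → (95.5992,22.2960), returning to the start.

Shape 2 is a circle drawn with `<circle>`. Its stroke #008000 means score at S590, F2512. After flipping Y the toolpath is (197.3218,68.2138) → (196.4269,72.7127) → (193.8785,76.5268) → (190.0644,79.0752) → (185.5655,79.9701) → (181.0666,79.0752) → (177.2525,76.5268) → (174.7041,72.7127) → (173.8092,68.2138) → (174.7041,63.7149) → (177.2525,59.9008) → (181.0666,57.3524) → (185.5655,56.4575) → (190.0644,57.3524) → (193.8785,59.9008) → (196.4269,63.7149) → (197.3218,68.2138), returning to the start.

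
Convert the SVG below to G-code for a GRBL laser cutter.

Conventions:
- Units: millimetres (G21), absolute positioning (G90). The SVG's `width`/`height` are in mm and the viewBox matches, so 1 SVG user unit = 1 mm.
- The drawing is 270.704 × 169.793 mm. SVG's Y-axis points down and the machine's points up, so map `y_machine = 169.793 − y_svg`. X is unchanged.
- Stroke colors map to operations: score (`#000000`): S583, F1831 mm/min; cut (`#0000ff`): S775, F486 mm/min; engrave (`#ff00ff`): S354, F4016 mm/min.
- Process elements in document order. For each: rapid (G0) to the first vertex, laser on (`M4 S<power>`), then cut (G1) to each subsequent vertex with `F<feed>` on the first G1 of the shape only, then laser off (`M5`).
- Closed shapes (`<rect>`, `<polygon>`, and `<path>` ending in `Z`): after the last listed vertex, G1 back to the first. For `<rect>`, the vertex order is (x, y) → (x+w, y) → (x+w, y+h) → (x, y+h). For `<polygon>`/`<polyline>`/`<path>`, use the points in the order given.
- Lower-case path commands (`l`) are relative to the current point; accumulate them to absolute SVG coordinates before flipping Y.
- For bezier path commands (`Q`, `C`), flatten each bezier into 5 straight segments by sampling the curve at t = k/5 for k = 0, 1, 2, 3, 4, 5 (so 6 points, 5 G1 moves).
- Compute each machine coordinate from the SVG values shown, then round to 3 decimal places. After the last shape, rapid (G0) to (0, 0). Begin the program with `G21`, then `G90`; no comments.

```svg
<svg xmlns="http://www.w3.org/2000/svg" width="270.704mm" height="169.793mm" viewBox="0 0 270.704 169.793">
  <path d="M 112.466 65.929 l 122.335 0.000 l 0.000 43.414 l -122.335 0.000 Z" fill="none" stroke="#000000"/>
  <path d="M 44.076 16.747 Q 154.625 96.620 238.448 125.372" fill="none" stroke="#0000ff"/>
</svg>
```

1 u = 1 mm; y_m = 169.793 − y.

[1] `<path>` rectangle, #000000→score S583 F1831: (112.466,103.864) → (234.801,103.864) → (234.801,60.450) → (112.466,60.450) → (112.466,103.864) (closed)

[2] `<path>` quadratic bezier, #0000ff→cut S775 F486: (44.076,153.046) → (87.227,123.142) → (128.239,97.327) → (167.113,75.602) → (203.850,57.967) → (238.448,44.421)

G21
G90
G0 X112.466 Y103.864
M4 S583
G1 X234.801 Y103.864 F1831
G1 X234.801 Y60.450
G1 X112.466 Y60.450
G1 X112.466 Y103.864
M5
G0 X44.076 Y153.046
M4 S775
G1 X87.227 Y123.142 F486
G1 X128.239 Y97.327
G1 X167.113 Y75.602
G1 X203.850 Y57.967
G1 X238.448 Y44.421
M5
G0 X0.000 Y0.000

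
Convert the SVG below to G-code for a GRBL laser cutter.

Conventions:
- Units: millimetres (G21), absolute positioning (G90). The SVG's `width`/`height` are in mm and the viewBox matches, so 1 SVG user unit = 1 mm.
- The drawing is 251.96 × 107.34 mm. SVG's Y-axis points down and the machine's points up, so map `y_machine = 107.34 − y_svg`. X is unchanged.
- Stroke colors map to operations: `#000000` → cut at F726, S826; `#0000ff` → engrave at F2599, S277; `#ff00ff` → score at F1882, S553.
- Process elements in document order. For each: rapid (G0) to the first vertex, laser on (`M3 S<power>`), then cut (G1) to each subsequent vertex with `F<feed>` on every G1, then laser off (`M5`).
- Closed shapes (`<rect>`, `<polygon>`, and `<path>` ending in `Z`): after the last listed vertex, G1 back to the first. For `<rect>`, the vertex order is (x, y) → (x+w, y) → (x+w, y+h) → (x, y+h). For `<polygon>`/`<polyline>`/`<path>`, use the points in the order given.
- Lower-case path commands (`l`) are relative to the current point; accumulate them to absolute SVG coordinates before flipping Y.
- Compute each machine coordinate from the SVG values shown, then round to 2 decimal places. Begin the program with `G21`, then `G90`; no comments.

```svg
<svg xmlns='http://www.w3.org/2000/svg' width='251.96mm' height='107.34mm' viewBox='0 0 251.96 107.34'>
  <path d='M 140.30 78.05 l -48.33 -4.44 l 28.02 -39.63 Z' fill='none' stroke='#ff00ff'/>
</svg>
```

G21
G90
G0 X140.30 Y29.29
M3 S553
G1 X91.97 Y33.73 F1882
G1 X119.99 Y73.36 F1882
G1 X140.30 Y29.29 F1882
M5

Since the viewBox matches the mm dimensions, user units are millimetres directly. The only transform is the Y-flip y_m = 107.34 − y_svg.

Shape 1 is a regular polygon drawn with `<path>`. Its stroke #ff00ff means score at S553, F1882. After flipping Y the toolpath is (140.30,29.29) → (91.97,33.73) → (119.99,73.36) → (140.30,29.29), returning to the start.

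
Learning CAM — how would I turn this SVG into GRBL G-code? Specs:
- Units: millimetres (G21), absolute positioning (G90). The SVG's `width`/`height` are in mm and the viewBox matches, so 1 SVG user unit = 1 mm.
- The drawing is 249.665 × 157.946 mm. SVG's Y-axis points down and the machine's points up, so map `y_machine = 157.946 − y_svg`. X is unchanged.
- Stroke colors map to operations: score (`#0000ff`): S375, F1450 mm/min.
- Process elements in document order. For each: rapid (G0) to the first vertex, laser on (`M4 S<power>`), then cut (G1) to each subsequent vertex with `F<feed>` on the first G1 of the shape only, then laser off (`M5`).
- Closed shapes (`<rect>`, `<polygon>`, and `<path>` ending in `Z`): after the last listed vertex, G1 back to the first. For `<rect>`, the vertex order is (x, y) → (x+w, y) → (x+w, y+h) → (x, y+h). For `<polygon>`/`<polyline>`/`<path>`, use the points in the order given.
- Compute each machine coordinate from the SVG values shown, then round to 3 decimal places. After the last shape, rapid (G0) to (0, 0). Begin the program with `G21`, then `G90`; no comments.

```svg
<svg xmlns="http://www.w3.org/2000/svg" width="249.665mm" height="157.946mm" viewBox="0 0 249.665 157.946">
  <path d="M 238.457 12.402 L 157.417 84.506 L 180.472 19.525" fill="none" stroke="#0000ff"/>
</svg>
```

viewBox `0 0 249.665 157.946` with mm width/height → 1 unit = 1 mm. Flip: y_m = 157.946 − y_svg.

**Shape 1** — `<path>` open polyline, stroke `#0000ff` → score (S375, F1450). Machine vertices: (238.457,145.544) → (157.417,73.440) → (180.472,138.421). Open path.

G21
G90
G0 X238.457 Y145.544
M4 S375
G1 X157.417 Y73.440 F1450
G1 X180.472 Y138.421
M5
G0 X0.000 Y0.000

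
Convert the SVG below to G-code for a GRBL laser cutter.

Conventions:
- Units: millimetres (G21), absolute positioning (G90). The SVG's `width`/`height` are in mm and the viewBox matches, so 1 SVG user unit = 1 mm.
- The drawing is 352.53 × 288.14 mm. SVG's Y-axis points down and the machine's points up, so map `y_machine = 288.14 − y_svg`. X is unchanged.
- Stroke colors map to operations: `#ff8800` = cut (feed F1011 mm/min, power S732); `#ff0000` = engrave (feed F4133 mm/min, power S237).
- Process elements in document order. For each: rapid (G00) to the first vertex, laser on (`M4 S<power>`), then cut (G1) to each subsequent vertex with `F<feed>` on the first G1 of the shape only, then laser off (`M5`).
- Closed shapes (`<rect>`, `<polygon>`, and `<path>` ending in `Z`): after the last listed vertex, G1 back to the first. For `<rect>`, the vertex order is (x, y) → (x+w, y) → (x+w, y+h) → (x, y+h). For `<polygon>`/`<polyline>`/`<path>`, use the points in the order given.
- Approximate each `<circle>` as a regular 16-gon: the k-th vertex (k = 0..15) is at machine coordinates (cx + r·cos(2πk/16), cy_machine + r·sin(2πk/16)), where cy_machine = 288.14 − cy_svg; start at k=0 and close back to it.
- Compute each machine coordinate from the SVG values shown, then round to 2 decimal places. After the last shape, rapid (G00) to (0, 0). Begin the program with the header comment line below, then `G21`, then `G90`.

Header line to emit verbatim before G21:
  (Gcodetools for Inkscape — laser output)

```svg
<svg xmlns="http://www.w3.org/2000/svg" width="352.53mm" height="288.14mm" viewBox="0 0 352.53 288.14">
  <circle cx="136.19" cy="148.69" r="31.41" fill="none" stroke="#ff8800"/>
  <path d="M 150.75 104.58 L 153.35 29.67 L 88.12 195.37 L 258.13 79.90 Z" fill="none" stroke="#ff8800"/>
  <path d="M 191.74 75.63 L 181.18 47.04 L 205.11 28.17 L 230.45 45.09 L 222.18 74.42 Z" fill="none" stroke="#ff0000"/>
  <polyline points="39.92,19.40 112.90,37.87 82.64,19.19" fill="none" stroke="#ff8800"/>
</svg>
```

(Gcodetools for Inkscape — laser output)
G21
G90
G00 X167.60 Y139.45
M4 S732
G1 X165.21 Y151.47 F1011
G1 X158.40 Y161.66
G1 X148.21 Y168.47
G1 X136.19 Y170.86
G1 X124.17 Y168.47
G1 X113.98 Y161.66
G1 X107.17 Y151.47
G1 X104.78 Y139.45
G1 X107.17 Y127.43
G1 X113.98 Y117.24
G1 X124.17 Y110.43
G1 X136.19 Y108.04
G1 X148.21 Y110.43
G1 X158.40 Y117.24
G1 X165.21 Y127.43
G1 X167.60 Y139.45
M5
G00 X150.75 Y183.56
M4 S732
G1 X153.35 Y258.47 F1011
G1 X88.12 Y92.77
G1 X258.13 Y208.24
G1 X150.75 Y183.56
M5
G00 X191.74 Y212.51
M4 S237
G1 X181.18 Y241.10 F4133
G1 X205.11 Y259.97
G1 X230.45 Y243.05
G1 X222.18 Y213.72
G1 X191.74 Y212.51
M5
G00 X39.92 Y268.74
M4 S732
G1 X112.90 Y250.27 F1011
G1 X82.64 Y268.95
M5
G00 X0.00 Y0.00

viewBox `0 0 352.53 288.14` with mm width/height → 1 unit = 1 mm. Flip: y_m = 288.14 − y_svg.

**Shape 1** — `<circle>` circle, stroke `#ff8800` → cut (S732, F1011). Machine vertices: (167.60,139.45) → (165.21,151.47) → (158.40,161.66) → (148.21,168.47) → (136.19,170.86) → (124.17,168.47) → (113.98,161.66) → (107.17,151.47) → (104.78,139.45) → (107.17,127.43) → (113.98,117.24) → (124.17,110.43) → (136.19,108.04) → (148.21,110.43) → (158.40,117.24) → (165.21,127.43) → (167.60,139.45). Closed: final G1 returns to the first vertex.

**Shape 2** — `<path>` closed polygon, stroke `#ff8800` → cut (S732, F1011). Machine vertices: (150.75,183.56) → (153.35,258.47) → (88.12,92.77) → (258.13,208.24) → (150.75,183.56). Closed: final G1 returns to the first vertex.

**Shape 3** — `<path>` regular polygon, stroke `#ff0000` → engrave (S237, F4133). Machine vertices: (191.74,212.51) → (181.18,241.10) → (205.11,259.97) → (230.45,243.05) → (222.18,213.72) → (191.74,212.51). Closed: final G1 returns to the first vertex.

**Shape 4** — `<polyline>` open polyline, stroke `#ff8800` → cut (S732, F1011). Machine vertices: (39.92,268.74) → (112.90,250.27) → (82.64,268.95). Open path.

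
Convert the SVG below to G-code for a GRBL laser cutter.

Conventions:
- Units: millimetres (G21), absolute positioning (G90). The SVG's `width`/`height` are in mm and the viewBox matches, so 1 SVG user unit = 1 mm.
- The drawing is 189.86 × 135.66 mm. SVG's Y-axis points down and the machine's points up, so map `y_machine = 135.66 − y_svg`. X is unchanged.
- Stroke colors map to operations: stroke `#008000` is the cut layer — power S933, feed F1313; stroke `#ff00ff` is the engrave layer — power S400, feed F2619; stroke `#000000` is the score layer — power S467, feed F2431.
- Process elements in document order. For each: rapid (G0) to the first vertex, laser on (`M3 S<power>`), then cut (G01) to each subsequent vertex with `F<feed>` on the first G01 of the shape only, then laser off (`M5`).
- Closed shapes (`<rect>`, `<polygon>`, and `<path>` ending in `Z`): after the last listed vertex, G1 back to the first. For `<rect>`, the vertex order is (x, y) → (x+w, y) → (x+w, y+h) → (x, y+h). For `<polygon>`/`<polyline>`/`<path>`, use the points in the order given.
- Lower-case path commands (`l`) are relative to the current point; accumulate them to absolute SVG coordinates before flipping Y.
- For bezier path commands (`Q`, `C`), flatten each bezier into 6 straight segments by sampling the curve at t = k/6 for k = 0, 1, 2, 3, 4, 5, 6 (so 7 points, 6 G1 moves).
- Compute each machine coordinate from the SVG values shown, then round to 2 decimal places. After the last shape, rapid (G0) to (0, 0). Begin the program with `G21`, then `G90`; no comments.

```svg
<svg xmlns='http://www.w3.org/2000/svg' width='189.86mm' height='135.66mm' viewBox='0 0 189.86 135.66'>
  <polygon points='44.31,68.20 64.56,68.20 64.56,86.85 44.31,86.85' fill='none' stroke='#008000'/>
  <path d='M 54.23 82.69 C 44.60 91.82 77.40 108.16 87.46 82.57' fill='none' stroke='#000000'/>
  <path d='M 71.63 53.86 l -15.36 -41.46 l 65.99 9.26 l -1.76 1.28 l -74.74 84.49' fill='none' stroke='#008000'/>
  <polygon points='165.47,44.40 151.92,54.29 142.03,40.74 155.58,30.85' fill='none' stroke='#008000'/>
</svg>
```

G21
G90
G0 X44.31 Y67.46
M3 S933
G01 X64.56 Y67.46 F1313
G01 X64.56 Y48.81
G01 X44.31 Y48.81
G01 X44.31 Y67.46
M5
G0 X54.23 Y52.97
M3 S467
G01 X52.65 Y48.03 F2431
G01 X56.33 Y43.26
G01 X63.46 Y40.01
G01 X72.23 Y39.66
G01 X80.84 Y43.56
G01 X87.46 Y53.09
M5
G0 X71.63 Y81.80
M3 S933
G01 X56.27 Y123.26 F1313
G01 X122.26 Y114.00
G01 X120.50 Y112.72
G01 X45.76 Y28.23
M5
G0 X165.47 Y91.26
M3 S933
G01 X151.92 Y81.37 F1313
G01 X142.03 Y94.92
G01 X155.58 Y104.81
G01 X165.47 Y91.26
M5
G0 X0.00 Y0.00

viewBox `0 0 189.86 135.66` with mm width/height → 1 unit = 1 mm. Flip: y_m = 135.66 − y_svg.

**Shape 1** — `<polygon>` rectangle, stroke `#008000` → cut (S933, F1313). Machine vertices: (44.31,67.46) → (64.56,67.46) → (64.56,48.81) → (44.31,48.81) → (44.31,67.46). Closed: final G1 returns to the first vertex.

**Shape 2** — `<path>` cubic bezier, stroke `#000000` → score (S467, F2431). Control points (SVG): P0=(54.23,82.69), P1=(44.60,91.82), P2=(77.40,108.16), P3=(87.46,82.57); sampled at t=k/6. Machine vertices: (54.23,52.97) → (52.65,48.03) → (56.33,43.26) → (63.46,40.01) → (72.23,39.66) → (80.84,43.56) → (87.46,53.09). Open path.

**Shape 3** — `<path>` open polyline, stroke `#008000` → cut (S933, F1313). Machine vertices: (71.63,81.80) → (56.27,123.26) → (122.26,114.00) → (120.50,112.72) → (45.76,28.23). Open path.

**Shape 4** — `<polygon>` regular polygon, stroke `#008000` → cut (S933, F1313). Machine vertices: (165.47,91.26) → (151.92,81.37) → (142.03,94.92) → (155.58,104.81) → (165.47,91.26). Closed: final G1 returns to the first vertex.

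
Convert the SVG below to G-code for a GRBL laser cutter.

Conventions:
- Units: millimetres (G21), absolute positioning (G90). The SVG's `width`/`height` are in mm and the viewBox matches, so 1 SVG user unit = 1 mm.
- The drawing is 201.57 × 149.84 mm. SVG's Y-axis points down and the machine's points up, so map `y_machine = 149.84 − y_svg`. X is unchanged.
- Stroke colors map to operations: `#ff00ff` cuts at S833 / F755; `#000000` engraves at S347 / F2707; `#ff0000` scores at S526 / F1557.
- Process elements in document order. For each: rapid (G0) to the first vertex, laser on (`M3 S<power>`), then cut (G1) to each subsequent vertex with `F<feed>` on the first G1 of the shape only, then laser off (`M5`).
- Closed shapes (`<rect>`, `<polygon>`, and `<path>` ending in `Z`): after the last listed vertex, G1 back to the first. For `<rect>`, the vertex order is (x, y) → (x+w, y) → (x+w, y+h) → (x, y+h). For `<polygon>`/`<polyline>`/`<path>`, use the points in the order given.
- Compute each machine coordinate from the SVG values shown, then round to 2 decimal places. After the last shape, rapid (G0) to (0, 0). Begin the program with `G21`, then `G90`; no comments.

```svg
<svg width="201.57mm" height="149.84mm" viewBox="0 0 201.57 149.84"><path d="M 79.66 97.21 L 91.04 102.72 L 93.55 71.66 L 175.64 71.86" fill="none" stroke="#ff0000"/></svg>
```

viewBox `0 0 201.57 149.84` with mm width/height → 1 unit = 1 mm. Flip: y_m = 149.84 − y_svg.

**Shape 1** — `<path>` open polyline, stroke `#ff0000` → score (S526, F1557). Machine vertices: (79.66,52.63) → (91.04,47.12) → (93.55,78.18) → (175.64,77.98). Open path.

G21
G90
G0 X79.66 Y52.63
M3 S526
G1 X91.04 Y47.12 F1557
G1 X93.55 Y78.18
G1 X175.64 Y77.98
M5
G0 X0.00 Y0.00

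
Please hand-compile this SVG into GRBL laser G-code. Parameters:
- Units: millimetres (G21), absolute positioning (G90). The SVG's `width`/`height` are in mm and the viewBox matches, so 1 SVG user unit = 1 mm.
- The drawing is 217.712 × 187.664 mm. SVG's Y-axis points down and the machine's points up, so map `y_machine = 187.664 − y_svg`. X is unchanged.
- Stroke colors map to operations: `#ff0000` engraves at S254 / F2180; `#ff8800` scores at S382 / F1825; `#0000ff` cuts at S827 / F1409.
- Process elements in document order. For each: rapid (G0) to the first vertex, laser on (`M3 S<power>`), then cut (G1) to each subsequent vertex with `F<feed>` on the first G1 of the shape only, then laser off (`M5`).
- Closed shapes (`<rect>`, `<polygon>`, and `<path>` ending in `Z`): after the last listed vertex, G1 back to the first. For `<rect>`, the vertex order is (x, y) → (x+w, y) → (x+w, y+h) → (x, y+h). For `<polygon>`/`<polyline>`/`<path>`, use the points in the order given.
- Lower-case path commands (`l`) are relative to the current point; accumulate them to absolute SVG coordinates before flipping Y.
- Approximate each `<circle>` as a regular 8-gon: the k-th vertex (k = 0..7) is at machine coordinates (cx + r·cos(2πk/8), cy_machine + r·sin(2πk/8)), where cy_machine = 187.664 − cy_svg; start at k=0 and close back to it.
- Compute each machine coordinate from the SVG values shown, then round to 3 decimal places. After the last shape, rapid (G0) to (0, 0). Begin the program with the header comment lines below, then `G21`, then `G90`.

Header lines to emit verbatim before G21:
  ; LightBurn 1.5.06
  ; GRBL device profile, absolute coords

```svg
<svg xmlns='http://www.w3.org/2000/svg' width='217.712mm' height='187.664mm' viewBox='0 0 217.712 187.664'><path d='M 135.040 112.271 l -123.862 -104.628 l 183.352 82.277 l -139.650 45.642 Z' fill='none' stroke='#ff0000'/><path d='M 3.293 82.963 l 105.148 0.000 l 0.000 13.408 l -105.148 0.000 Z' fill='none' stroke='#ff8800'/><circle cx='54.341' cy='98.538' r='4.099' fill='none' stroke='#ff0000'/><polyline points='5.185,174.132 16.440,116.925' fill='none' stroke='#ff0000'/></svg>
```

Since the viewBox matches the mm dimensions, user units are millimetres directly. The only transform is the Y-flip y_m = 187.664 − y_svg.

Shape 1 is a closed polygon drawn with `<path>`. Its stroke #ff0000 means engrave at S254, F2180. After flipping Y the toolpath is (135.040,75.393) → (11.178,180.021) → (194.530,97.744) → (54.880,52.102) → (135.040,75.393), returning to the start.

Shape 2 is a rectangle drawn with `<path>`. Its stroke #ff8800 means score at S382, F1825. After flipping Y the toolpath is (3.293,104.701) → (108.441,104.701) → (108.441,91.293) → (3.293,91.293) → (3.293,104.701), returning to the start.

Shape 3 is a circle drawn with `<circle>`. Its stroke #ff0000 means engrave at S254, F2180. After flipping Y the toolpath is (58.440,89.126) → (57.239,92.024) → (54.341,93.225) → (51.443,92.024) → (50.242,89.126) → (51.443,86.228) → (54.341,85.027) → (57.239,86.228) → (58.440,89.126), returning to the start.

Shape 4 is a line segment drawn with `<polyline>`. Its stroke #ff0000 means engrave at S254, F2180. After flipping Y the toolpath is (5.185,13.532) → (16.440,70.739).

; LightBurn 1.5.06
; GRBL device profile, absolute coords
G21
G90
G0 X135.040 Y75.393
M3 S254
G1 X11.178 Y180.021 F2180
G1 X194.530 Y97.744
G1 X54.880 Y52.102
G1 X135.040 Y75.393
M5
G0 X3.293 Y104.701
M3 S382
G1 X108.441 Y104.701 F1825
G1 X108.441 Y91.293
G1 X3.293 Y91.293
G1 X3.293 Y104.701
M5
G0 X58.440 Y89.126
M3 S254
G1 X57.239 Y92.024 F2180
G1 X54.341 Y93.225
G1 X51.443 Y92.024
G1 X50.242 Y89.126
G1 X51.443 Y86.228
G1 X54.341 Y85.027
G1 X57.239 Y86.228
G1 X58.440 Y89.126
M5
G0 X5.185 Y13.532
M3 S254
G1 X16.440 Y70.739 F2180
M5
G0 X0.000 Y0.000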